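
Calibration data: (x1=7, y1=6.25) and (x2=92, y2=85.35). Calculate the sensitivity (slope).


slope = (y2 - y1) / (x2 - x1)
= (85.35 - 6.25) / (92 - 7)
= 79.1000 / 85
= 0.9306

0.9306


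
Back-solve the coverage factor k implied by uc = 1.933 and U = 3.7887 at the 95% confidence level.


k = U / uc
k = 3.7887 / 1.933
k = 1.96

1.96


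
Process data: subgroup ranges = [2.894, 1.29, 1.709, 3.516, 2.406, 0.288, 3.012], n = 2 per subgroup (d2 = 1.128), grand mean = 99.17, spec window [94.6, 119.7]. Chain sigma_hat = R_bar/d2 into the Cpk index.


R_bar = (2.894 + 1.29 + 1.709 + 3.516 + 2.406 + 0.288 + 3.012) / 7 = 2.1592857
sigma = R_bar / d2 = 2.1592857 / 1.128 = 1.9142604
Cp = (USL - LSL)/(6*sigma) = (119.7 - 94.6)/(6*1.9142604) = 2.1854
Cpu = (119.7 - 99.17)/(3*1.9142604) = 3.5749
Cpl = (99.17 - 94.6)/(3*1.9142604) = 0.7958
Cpk = min(Cpu, Cpl) = 0.7958

0.7958


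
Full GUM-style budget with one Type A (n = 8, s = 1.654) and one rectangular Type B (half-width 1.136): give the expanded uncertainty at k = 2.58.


u_A = s / sqrt(n) = 1.654 / sqrt(8) = 0.58477731
u_B = half_width / sqrt(3) = 1.136 / sqrt(3) = 0.65586991
uc = sqrt(u_A^2 + u_B^2) = sqrt(0.58477731^2 + 0.65586991^2) = 0.87870919
U = k * uc = 2.58 * 0.87870919
U = 2.2671

2.2671


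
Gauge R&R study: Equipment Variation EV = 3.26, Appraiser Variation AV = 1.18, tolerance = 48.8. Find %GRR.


GRR = sqrt(EV^2 + AV^2) = sqrt(3.26^2 + 1.18^2) = 3.4669872
%GRR = GRR / tol * 100 = 3.4669872 / 48.8 * 100
%GRR = 7.1045

7.1045


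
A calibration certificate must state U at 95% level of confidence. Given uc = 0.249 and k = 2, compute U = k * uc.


U = k * uc
U = 2 * 0.249
U = 0.4980

0.4980


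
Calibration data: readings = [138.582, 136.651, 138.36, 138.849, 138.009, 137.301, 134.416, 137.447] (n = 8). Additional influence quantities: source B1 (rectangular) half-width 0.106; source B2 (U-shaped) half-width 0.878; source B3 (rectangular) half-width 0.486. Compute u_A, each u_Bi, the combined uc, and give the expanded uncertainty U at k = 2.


mean = (138.582 + 136.651 + 138.36 + 138.849 + 138.009 + 137.301 + 134.416 + 137.447) / 8 = 137.451875
s = sqrt(sum((x - mean)^2)/(n-1)) = 1.4265315
u_A = s / sqrt(n) = 1.4265315 / sqrt(8) = 0.50435505
u_B1 = 0.106 / sqrt(3) = 0.061199129
u_B2 = 0.878 / sqrt(2) = 0.62083975
u_B3 = 0.486 / sqrt(3) = 0.28059223
uc = sqrt(0.50435505^2 + 0.061199129^2 + 0.62083975^2 + 0.28059223^2) = 0.84987843
U = k * uc = 2 * 0.84987843
U = 1.6998

1.6998


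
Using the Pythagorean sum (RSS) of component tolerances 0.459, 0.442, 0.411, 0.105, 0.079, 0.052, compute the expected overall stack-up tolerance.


RSS = sqrt(0.459^2 + 0.442^2 + 0.411^2 + 0.105^2 + 0.079^2 + 0.052^2)
= sqrt(0.594936)
= 0.7713

0.7713


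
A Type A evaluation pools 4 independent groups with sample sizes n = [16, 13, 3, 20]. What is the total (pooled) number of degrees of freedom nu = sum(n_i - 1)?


nu = sum_i (n_i - 1)
nu = ((16 - 1) + (13 - 1) + (3 - 1) + (20 - 1))
nu = 15 + 12 + 2 + 19
nu = 48

48


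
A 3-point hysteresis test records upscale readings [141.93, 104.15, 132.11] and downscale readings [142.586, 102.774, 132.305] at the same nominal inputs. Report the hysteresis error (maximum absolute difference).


|141.93 - 142.586| = 0.6560
|104.15 - 102.774| = 1.3760
|132.11 - 132.305| = 0.1950
hysteresis = max(diffs) = 1.3760

1.3760


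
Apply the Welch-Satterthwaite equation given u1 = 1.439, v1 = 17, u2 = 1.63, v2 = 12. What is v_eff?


uc = sqrt(u1^2 + u2^2) = sqrt(1.439^2 + 1.63^2) = 2.1743093
v_eff = uc^4 / (u1^4/v1 + u2^4/v2)
= 2.1743093^4 / (1.439^4/17 + 1.63^4/12)
= 22.3504 / 0.84048836
v_eff = 26.5922

26.5922


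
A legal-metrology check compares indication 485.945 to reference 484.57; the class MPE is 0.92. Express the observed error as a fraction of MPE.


e = indication - reference = 485.945 - 484.57 = 1.3750
|e| = 1.3750
ratio = |e| / MPE = 1.3750 / 0.92
ratio = 1.4946

1.4946


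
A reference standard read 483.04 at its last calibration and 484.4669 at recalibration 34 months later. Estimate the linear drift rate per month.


rate = (v2 - v1) / months
= (484.4669 - 483.04) / 34
= 1.4269 / 34
= 0.0420

0.0420


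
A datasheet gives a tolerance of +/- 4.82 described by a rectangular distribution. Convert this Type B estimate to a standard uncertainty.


u_B = half_width / sqrt(3)
u_B = 4.82 / 1.7320508
u_B = 2.7828

2.7828


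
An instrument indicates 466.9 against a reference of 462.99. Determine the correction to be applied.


Correction = standard - reading
= 462.99 - 466.9
= -3.9100

-3.9100


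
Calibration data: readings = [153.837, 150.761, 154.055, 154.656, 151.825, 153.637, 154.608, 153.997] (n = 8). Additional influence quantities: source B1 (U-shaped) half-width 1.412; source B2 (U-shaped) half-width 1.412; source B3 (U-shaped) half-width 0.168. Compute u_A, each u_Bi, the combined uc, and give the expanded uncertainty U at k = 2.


mean = (153.837 + 150.761 + 154.055 + 154.656 + 151.825 + 153.637 + 154.608 + 153.997) / 8 = 153.422
s = sqrt(sum((x - mean)^2)/(n-1)) = 1.3892673
u_A = s / sqrt(n) = 1.3892673 / sqrt(8) = 0.49118016
u_B1 = 1.412 / sqrt(2) = 0.99843478
u_B2 = 1.412 / sqrt(2) = 0.99843478
u_B3 = 0.168 / sqrt(2) = 0.11879394
uc = sqrt(0.49118016^2 + 0.99843478^2 + 0.99843478^2 + 0.11879394^2) = 1.4997046
U = k * uc = 2 * 1.4997046
U = 2.9994

2.9994


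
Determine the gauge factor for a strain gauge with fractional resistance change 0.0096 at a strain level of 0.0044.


GF = (dR/R) / epsilon
= 0.0096 / 0.0044
= 2.1818

2.1818


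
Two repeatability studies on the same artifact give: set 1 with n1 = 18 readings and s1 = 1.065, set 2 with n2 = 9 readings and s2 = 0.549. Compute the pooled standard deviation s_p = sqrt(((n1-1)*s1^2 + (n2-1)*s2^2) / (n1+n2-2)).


s_p = sqrt(((n1-1)*s1^2 + (n2-1)*s2^2) / (n1+n2-2))
numerator = (18-1)*1.065^2 + (9-1)*0.549^2 = 19.281825 + 2.411208 = 21.693033
denominator = 18 + 9 - 2 = 25
s_p^2 = 21.693033 / 25 = 0.86772132
s_p = sqrt(0.86772132) = 0.9315

0.9315


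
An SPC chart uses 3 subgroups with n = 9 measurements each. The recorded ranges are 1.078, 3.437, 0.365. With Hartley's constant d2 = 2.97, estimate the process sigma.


R_bar = (1.078 + 3.437 + 0.365) / 3
R_bar = 4.88 / 3 = 1.6266667
sigma_hat = R_bar / d2 = 1.6266667 / 2.97 = 0.5477

0.5477


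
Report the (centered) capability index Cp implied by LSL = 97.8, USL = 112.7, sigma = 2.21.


Cp = (USL - LSL) / (6 * sigma)
= (112.7 - 97.8) / (6 * 2.21)
= 14.9000 / 13.2600
= 1.1237

1.1237


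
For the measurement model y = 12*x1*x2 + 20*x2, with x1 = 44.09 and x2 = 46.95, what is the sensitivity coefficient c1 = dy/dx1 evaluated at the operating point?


y = 12*x1*x2 + 20*x2
dy/dx1 = 12*x2
Evaluate at x2 = 46.95: c1 = 12 * 46.95
c1 = 563.4000

563.4000


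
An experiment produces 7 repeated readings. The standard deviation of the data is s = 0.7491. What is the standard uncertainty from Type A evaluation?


u_A = s / sqrt(n)
u_A = 0.7491 / sqrt(7)
u_A = 0.7491 / 2.6457513
u_A = 0.2831

0.2831


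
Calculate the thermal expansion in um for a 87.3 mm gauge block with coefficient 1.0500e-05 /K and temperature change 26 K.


dL = L * alpha * dT
= 87.3 * 1.0500e-05 * 26
= 0.0238329 mm
dL_um = 0.0238329 * 1000 = 23.8329 um

23.8329


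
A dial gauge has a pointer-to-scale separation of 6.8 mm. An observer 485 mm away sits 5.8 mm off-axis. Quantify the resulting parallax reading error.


error = h * offset / d
= 6.8 * 5.8 / 485
= 0.0813

0.0813


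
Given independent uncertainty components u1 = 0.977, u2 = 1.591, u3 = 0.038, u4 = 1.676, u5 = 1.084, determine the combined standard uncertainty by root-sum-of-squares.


uc = sqrt(0.977^2 + 1.591^2 + 0.038^2 + 1.676^2 + 1.084^2)
uc = sqrt(7.471286)
uc = 2.7334

2.7334


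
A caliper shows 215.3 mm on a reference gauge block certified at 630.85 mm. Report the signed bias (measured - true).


Systematic error = measured - true
= 215.3 - 630.85
= -415.5500

-415.5500


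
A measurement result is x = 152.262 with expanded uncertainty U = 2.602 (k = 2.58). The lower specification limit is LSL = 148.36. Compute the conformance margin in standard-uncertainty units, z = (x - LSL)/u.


u = U / k = 2.602 / 2.58 = 1.0085271
margin = |LSL - x| = |148.36 - 152.262| = 3.902
z = margin / u = 3.902 / 1.0085271
z = 3.8690

3.8690


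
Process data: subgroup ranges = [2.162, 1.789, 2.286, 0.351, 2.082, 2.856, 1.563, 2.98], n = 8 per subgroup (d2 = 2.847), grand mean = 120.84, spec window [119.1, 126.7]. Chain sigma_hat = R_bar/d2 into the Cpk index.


R_bar = (2.162 + 1.789 + 2.286 + 0.351 + 2.082 + 2.856 + 1.563 + 2.98) / 8 = 2.008625
sigma = R_bar / d2 = 2.008625 / 2.847 = 0.70552336
Cp = (USL - LSL)/(6*sigma) = (126.7 - 119.1)/(6*0.70552336) = 1.7954
Cpu = (126.7 - 120.84)/(3*0.70552336) = 2.7686
Cpl = (120.84 - 119.1)/(3*0.70552336) = 0.8221
Cpk = min(Cpu, Cpl) = 0.8221

0.8221


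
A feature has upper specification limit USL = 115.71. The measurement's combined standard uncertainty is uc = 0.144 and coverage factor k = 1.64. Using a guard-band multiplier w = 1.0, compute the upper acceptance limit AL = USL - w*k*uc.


U = k * uc = 1.64 * 0.144 = 0.23616
guard band g = w * U = 1.0 * 0.23616 = 0.23616
AL = USL - g = 115.71 - 0.23616
AL = 115.4738

115.4738


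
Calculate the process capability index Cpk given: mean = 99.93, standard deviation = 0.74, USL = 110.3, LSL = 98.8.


Cpu = (USL - mean) / (3*sigma) = (110.3 - 99.93) / (3*0.74) = 4.6712
Cpl = (mean - LSL) / (3*sigma) = (99.93 - 98.8) / (3*0.74) = 0.5090
Cpk = min(Cpu, Cpl) = 0.5090

0.5090


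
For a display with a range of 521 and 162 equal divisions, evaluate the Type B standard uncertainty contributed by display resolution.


resolution = range / divisions
resolution = 521 / 162 = 3.2160494
u_res = resolution / (2*sqrt(3))
u_res = 3.2160494 / 3.4641016
u_res = 0.9284

0.9284


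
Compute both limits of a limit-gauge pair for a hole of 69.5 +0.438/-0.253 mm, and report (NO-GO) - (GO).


GO = nominal - lower_tol (smallest hole = maximum material condition)
GO = 69.5 - 0.253 = 69.247
NO-GO = nominal + upper_tol (largest hole = least material condition)
NO-GO = 69.5 + 0.438 = 69.938
spread = NO-GO - GO = 69.938 - 69.247 = 0.6910

0.6910


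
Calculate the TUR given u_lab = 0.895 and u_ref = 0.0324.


TUR = u_lab / u_ref
= 0.895 / 0.0324
= 27.6235

27.6235


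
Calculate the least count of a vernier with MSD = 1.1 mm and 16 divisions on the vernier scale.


LC = MSD / n_div
= 1.1 / 16
= 0.0688

0.0688


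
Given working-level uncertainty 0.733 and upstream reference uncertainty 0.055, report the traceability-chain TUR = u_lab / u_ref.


TUR = u_lab / u_ref
= 0.733 / 0.055
= 13.3273

13.3273


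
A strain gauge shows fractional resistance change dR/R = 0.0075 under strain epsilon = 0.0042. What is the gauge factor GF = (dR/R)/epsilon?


GF = (dR/R) / epsilon
= 0.0075 / 0.0042
= 1.7857

1.7857


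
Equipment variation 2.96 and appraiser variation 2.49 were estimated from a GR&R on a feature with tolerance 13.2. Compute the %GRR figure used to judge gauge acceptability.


GRR = sqrt(EV^2 + AV^2) = sqrt(2.96^2 + 2.49^2) = 3.8680357
%GRR = GRR / tol * 100 = 3.8680357 / 13.2 * 100
%GRR = 29.3033

29.3033


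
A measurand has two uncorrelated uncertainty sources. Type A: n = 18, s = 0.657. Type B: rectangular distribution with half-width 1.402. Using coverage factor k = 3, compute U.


u_A = s / sqrt(n) = 0.657 / sqrt(18) = 0.15485639
u_B = half_width / sqrt(3) = 1.402 / sqrt(3) = 0.80944508
uc = sqrt(u_A^2 + u_B^2) = sqrt(0.15485639^2 + 0.80944508^2) = 0.82412489
U = k * uc = 3 * 0.82412489
U = 2.4724

2.4724


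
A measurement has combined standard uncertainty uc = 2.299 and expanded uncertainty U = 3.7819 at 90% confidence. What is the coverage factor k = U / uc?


k = U / uc
k = 3.7819 / 2.299
k = 1.645

1.645


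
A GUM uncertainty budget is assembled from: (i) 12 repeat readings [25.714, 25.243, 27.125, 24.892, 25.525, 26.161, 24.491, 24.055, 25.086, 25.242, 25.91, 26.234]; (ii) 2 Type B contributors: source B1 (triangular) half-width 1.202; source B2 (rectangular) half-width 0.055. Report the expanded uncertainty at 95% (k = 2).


mean = (25.714 + 25.243 + 27.125 + 24.892 + 25.525 + 26.161 + 24.491 + 24.055 + 25.086 + 25.242 + 25.91 + 26.234) / 12 = 25.47316667
s = sqrt(sum((x - mean)^2)/(n-1)) = 0.83131668
u_A = s / sqrt(n) = 0.83131668 / sqrt(12) = 0.23998045
u_B1 = 1.202 / sqrt(6) = 0.49071445
u_B2 = 0.055 / sqrt(3) = 0.031754265
uc = sqrt(0.23998045^2 + 0.49071445^2 + 0.031754265^2) = 0.54717421
U = k * uc = 2 * 0.54717421
U = 1.0943

1.0943


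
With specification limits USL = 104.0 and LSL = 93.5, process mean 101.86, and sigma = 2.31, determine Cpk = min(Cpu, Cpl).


Cpu = (USL - mean) / (3*sigma) = (104.0 - 101.86) / (3*2.31) = 0.3088
Cpl = (mean - LSL) / (3*sigma) = (101.86 - 93.5) / (3*2.31) = 1.2063
Cpk = min(Cpu, Cpl) = 0.3088

0.3088


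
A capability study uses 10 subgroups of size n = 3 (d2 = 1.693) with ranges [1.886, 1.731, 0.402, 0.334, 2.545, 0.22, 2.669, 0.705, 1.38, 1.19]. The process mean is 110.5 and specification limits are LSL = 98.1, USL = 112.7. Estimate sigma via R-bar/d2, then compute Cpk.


R_bar = (1.886 + 1.731 + 0.402 + 0.334 + 2.545 + 0.22 + 2.669 + 0.705 + 1.38 + 1.19) / 10 = 1.3062
sigma = R_bar / d2 = 1.3062 / 1.693 = 0.77152983
Cp = (USL - LSL)/(6*sigma) = (112.7 - 98.1)/(6*0.77152983) = 3.1539
Cpu = (112.7 - 110.5)/(3*0.77152983) = 0.9505
Cpl = (110.5 - 98.1)/(3*0.77152983) = 5.3573
Cpk = min(Cpu, Cpl) = 0.9505

0.9505


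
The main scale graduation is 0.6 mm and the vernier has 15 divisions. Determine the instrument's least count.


LC = MSD / n_div
= 0.6 / 15
= 0.0400

0.0400


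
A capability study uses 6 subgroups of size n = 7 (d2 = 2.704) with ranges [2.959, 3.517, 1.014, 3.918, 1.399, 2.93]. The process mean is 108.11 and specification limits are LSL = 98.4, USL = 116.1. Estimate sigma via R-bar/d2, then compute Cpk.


R_bar = (2.959 + 3.517 + 1.014 + 3.918 + 1.399 + 2.93) / 6 = 2.6228333
sigma = R_bar / d2 = 2.6228333 / 2.704 = 0.96998273
Cp = (USL - LSL)/(6*sigma) = (116.1 - 98.4)/(6*0.96998273) = 3.0413
Cpu = (116.1 - 108.11)/(3*0.96998273) = 2.7458
Cpl = (108.11 - 98.4)/(3*0.96998273) = 3.3368
Cpk = min(Cpu, Cpl) = 2.7458

2.7458


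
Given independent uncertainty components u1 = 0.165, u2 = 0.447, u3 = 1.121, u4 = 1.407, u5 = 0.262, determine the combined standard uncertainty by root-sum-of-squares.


uc = sqrt(0.165^2 + 0.447^2 + 1.121^2 + 1.407^2 + 0.262^2)
uc = sqrt(3.531968)
uc = 1.8794

1.8794


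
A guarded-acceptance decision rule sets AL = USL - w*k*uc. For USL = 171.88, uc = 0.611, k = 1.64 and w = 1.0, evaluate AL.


U = k * uc = 1.64 * 0.611 = 1.00204
guard band g = w * U = 1.0 * 1.00204 = 1.00204
AL = USL - g = 171.88 - 1.00204
AL = 170.8780

170.8780


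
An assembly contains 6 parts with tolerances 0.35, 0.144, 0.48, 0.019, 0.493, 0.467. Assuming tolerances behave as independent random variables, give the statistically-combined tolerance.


RSS = sqrt(0.35^2 + 0.144^2 + 0.48^2 + 0.019^2 + 0.493^2 + 0.467^2)
= sqrt(0.835135)
= 0.9139

0.9139


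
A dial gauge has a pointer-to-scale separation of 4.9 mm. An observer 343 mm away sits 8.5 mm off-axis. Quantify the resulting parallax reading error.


error = h * offset / d
= 4.9 * 8.5 / 343
= 0.1214

0.1214


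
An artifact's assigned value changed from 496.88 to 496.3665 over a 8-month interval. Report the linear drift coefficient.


rate = (v2 - v1) / months
= (496.3665 - 496.88) / 8
= -0.5135 / 8
= -0.0642

-0.0642


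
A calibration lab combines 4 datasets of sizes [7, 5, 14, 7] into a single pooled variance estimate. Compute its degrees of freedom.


nu = sum_i (n_i - 1)
nu = ((7 - 1) + (5 - 1) + (14 - 1) + (7 - 1))
nu = 6 + 4 + 13 + 6
nu = 29

29


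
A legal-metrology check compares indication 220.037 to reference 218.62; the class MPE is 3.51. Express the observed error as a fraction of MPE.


e = indication - reference = 220.037 - 218.62 = 1.4170
|e| = 1.4170
ratio = |e| / MPE = 1.4170 / 3.51
ratio = 0.4037

0.4037


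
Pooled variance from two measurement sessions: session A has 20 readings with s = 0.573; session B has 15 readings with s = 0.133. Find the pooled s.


s_p = sqrt(((n1-1)*s1^2 + (n2-1)*s2^2) / (n1+n2-2))
numerator = (20-1)*0.573^2 + (15-1)*0.133^2 = 6.238251 + 0.247646 = 6.485897
denominator = 20 + 15 - 2 = 33
s_p^2 = 6.485897 / 33 = 0.19654233
s_p = sqrt(0.19654233) = 0.4433

0.4433


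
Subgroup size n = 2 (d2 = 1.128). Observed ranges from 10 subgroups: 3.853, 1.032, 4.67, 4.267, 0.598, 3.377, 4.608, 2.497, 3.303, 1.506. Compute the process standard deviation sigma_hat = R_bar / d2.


R_bar = (3.853 + 1.032 + 4.67 + 4.267 + 0.598 + 3.377 + 4.608 + 2.497 + 3.303 + 1.506) / 10
R_bar = 29.711 / 10 = 2.9711
sigma_hat = R_bar / d2 = 2.9711 / 1.128 = 2.6340

2.6340


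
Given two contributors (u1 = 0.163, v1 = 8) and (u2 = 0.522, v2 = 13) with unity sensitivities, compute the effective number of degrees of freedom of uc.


uc = sqrt(u1^2 + u2^2) = sqrt(0.163^2 + 0.522^2) = 0.54685739
v_eff = uc^4 / (u1^4/v1 + u2^4/v2)
= 0.54685739^4 / (0.163^4/8 + 0.522^4/13)
= 0.0894327 / 0.0057995875
v_eff = 15.4205

15.4205


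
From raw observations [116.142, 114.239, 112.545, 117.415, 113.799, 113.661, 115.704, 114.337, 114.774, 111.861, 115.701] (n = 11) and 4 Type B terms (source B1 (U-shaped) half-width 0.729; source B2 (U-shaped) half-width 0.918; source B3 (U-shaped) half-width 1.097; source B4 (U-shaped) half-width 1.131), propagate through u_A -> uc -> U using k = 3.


mean = (116.142 + 114.239 + 112.545 + 117.415 + 113.799 + 113.661 + 115.704 + 114.337 + 114.774 + 111.861 + 115.701) / 11 = 114.5616364
s = sqrt(sum((x - mean)^2)/(n-1)) = 1.6184885
u_A = s / sqrt(n) = 1.6184885 / sqrt(11) = 0.48799264
u_B1 = 0.729 / sqrt(2) = 0.51548084
u_B2 = 0.918 / sqrt(2) = 0.64912403
u_B3 = 1.097 / sqrt(2) = 0.77569614
u_B4 = 1.131 / sqrt(2) = 0.79973777
uc = sqrt(0.48799264^2 + 0.51548084^2 + 0.64912403^2 + 0.77569614^2 + 0.79973777^2) = 1.471905
U = k * uc = 3 * 1.471905
U = 4.4157

4.4157


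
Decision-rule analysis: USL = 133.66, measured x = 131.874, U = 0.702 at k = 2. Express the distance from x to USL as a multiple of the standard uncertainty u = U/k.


u = U / k = 0.702 / 2 = 0.351
margin = |USL - x| = |133.66 - 131.874| = 1.786
z = margin / u = 1.786 / 0.351
z = 5.0883

5.0883


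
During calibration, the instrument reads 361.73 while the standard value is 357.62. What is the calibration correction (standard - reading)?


Correction = standard - reading
= 357.62 - 361.73
= -4.1100

-4.1100


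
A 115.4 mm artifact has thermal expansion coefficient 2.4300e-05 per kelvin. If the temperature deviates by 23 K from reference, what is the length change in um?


dL = L * alpha * dT
= 115.4 * 2.4300e-05 * 23
= 0.0644971 mm
dL_um = 0.0644971 * 1000 = 64.4971 um

64.4971


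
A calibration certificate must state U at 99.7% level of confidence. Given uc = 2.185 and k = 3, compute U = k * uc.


U = k * uc
U = 3 * 2.185
U = 6.5550

6.5550


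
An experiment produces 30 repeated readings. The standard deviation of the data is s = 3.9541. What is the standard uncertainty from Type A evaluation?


u_A = s / sqrt(n)
u_A = 3.9541 / sqrt(30)
u_A = 3.9541 / 5.4772256
u_A = 0.7219

0.7219


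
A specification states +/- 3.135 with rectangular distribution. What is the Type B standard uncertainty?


u_B = half_width / sqrt(3)
u_B = 3.135 / 1.7320508
u_B = 1.8100

1.8100


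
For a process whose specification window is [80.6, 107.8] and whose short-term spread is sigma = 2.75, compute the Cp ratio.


Cp = (USL - LSL) / (6 * sigma)
= (107.8 - 80.6) / (6 * 2.75)
= 27.2000 / 16.5000
= 1.6485

1.6485


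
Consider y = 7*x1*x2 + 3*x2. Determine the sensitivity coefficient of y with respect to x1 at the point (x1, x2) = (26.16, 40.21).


y = 7*x1*x2 + 3*x2
dy/dx1 = 7*x2
Evaluate at x2 = 40.21: c1 = 7 * 40.21
c1 = 281.4700

281.4700


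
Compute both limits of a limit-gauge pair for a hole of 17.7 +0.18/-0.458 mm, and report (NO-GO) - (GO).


GO = nominal - lower_tol (smallest hole = maximum material condition)
GO = 17.7 - 0.458 = 17.242
NO-GO = nominal + upper_tol (largest hole = least material condition)
NO-GO = 17.7 + 0.18 = 17.88
spread = NO-GO - GO = 17.88 - 17.242 = 0.6380

0.6380


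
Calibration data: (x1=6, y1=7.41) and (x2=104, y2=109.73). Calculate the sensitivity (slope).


slope = (y2 - y1) / (x2 - x1)
= (109.73 - 7.41) / (104 - 6)
= 102.3200 / 98
= 1.0441

1.0441


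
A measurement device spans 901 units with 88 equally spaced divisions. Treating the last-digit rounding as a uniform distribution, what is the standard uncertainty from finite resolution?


resolution = range / divisions
resolution = 901 / 88 = 10.238636
u_res = resolution / (2*sqrt(3))
u_res = 10.238636 / 3.4641016
u_res = 2.9556

2.9556


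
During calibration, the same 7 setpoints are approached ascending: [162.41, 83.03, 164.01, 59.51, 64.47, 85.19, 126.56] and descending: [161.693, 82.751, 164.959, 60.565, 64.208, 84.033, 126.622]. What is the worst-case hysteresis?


|162.41 - 161.693| = 0.7170
|83.03 - 82.751| = 0.2790
|164.01 - 164.959| = 0.9490
|59.51 - 60.565| = 1.0550
|64.47 - 64.208| = 0.2620
|85.19 - 84.033| = 1.1570
|126.56 - 126.622| = 0.0620
hysteresis = max(diffs) = 1.1570

1.1570


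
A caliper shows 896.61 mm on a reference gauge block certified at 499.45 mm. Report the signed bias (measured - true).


Systematic error = measured - true
= 896.61 - 499.45
= 397.1600

397.1600


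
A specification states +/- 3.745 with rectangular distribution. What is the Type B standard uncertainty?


u_B = half_width / sqrt(3)
u_B = 3.745 / 1.7320508
u_B = 2.1622

2.1622


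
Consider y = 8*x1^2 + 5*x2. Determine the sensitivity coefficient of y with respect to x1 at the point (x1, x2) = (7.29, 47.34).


y = 8*x1^2 + 5*x2
dy/dx1 = 2*8*x1
Evaluate at x1 = 7.29: c1 = 16 * 7.29
c1 = 116.6400

116.6400


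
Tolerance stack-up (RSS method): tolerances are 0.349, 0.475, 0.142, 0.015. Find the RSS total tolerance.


RSS = sqrt(0.349^2 + 0.475^2 + 0.142^2 + 0.015^2)
= sqrt(0.367815)
= 0.6065

0.6065


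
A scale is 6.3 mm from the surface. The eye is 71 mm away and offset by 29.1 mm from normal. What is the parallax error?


error = h * offset / d
= 6.3 * 29.1 / 71
= 2.5821

2.5821


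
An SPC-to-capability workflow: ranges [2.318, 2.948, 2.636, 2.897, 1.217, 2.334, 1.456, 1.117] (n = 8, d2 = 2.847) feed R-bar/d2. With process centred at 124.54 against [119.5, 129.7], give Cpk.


R_bar = (2.318 + 2.948 + 2.636 + 2.897 + 1.217 + 2.334 + 1.456 + 1.117) / 8 = 2.115375
sigma = R_bar / d2 = 2.115375 / 2.847 = 0.74301897
Cp = (USL - LSL)/(6*sigma) = (129.7 - 119.5)/(6*0.74301897) = 2.2880
Cpu = (129.7 - 124.54)/(3*0.74301897) = 2.3149
Cpl = (124.54 - 119.5)/(3*0.74301897) = 2.2610
Cpk = min(Cpu, Cpl) = 2.2610

2.2610


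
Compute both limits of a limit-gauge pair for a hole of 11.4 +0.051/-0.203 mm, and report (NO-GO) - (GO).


GO = nominal - lower_tol (smallest hole = maximum material condition)
GO = 11.4 - 0.203 = 11.197
NO-GO = nominal + upper_tol (largest hole = least material condition)
NO-GO = 11.4 + 0.051 = 11.451
spread = NO-GO - GO = 11.451 - 11.197 = 0.2540

0.2540


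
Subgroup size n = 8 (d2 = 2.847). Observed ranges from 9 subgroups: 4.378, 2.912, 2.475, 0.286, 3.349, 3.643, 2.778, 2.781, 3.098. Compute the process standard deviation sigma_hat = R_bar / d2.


R_bar = (4.378 + 2.912 + 2.475 + 0.286 + 3.349 + 3.643 + 2.778 + 2.781 + 3.098) / 9
R_bar = 25.7 / 9 = 2.8555556
sigma_hat = R_bar / d2 = 2.8555556 / 2.847 = 1.0030

1.0030


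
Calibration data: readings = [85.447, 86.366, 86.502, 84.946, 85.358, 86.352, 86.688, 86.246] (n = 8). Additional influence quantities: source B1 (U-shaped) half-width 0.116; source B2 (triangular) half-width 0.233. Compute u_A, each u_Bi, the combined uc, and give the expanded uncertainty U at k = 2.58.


mean = (85.447 + 86.366 + 86.502 + 84.946 + 85.358 + 86.352 + 86.688 + 86.246) / 8 = 85.988125
s = sqrt(sum((x - mean)^2)/(n-1)) = 0.64047804
u_A = s / sqrt(n) = 0.64047804 / sqrt(8) = 0.22644318
u_B1 = 0.116 / sqrt(2) = 0.082024387
u_B2 = 0.233 / sqrt(6) = 0.095121852
uc = sqrt(0.22644318^2 + 0.082024387^2 + 0.095121852^2) = 0.25894532
U = k * uc = 2.58 * 0.25894532
U = 0.6681

0.6681


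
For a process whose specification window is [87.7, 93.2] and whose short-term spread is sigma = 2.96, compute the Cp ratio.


Cp = (USL - LSL) / (6 * sigma)
= (93.2 - 87.7) / (6 * 2.96)
= 5.5000 / 17.7600
= 0.3097

0.3097


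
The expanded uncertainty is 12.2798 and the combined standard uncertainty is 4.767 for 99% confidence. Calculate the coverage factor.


k = U / uc
k = 12.2798 / 4.767
k = 2.576

2.576


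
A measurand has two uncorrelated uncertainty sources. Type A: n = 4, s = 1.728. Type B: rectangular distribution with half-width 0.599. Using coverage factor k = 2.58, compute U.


u_A = s / sqrt(n) = 1.728 / sqrt(4) = 0.864
u_B = half_width / sqrt(3) = 0.599 / sqrt(3) = 0.34583281
uc = sqrt(u_A^2 + u_B^2) = sqrt(0.864^2 + 0.34583281^2) = 0.93064297
U = k * uc = 2.58 * 0.93064297
U = 2.4011

2.4011


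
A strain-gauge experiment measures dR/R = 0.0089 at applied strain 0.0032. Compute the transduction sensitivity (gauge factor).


GF = (dR/R) / epsilon
= 0.0089 / 0.0032
= 2.7812

2.7812


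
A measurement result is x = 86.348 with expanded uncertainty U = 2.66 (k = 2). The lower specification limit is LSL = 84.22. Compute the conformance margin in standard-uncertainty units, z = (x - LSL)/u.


u = U / k = 2.66 / 2 = 1.33
margin = |LSL - x| = |84.22 - 86.348| = 2.128
z = margin / u = 2.128 / 1.33
z = 1.6000

1.6000


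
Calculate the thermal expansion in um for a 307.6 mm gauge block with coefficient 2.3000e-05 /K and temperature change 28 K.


dL = L * alpha * dT
= 307.6 * 2.3000e-05 * 28
= 0.1980944 mm
dL_um = 0.1980944 * 1000 = 198.0944 um

198.0944


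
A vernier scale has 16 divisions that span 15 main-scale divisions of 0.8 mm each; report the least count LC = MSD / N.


LC = MSD / n_div
= 0.8 / 16
= 0.0500

0.0500


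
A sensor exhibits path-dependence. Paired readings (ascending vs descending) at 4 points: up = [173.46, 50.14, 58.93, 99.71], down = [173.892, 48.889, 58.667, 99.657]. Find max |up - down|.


|173.46 - 173.892| = 0.4320
|50.14 - 48.889| = 1.2510
|58.93 - 58.667| = 0.2630
|99.71 - 99.657| = 0.0530
hysteresis = max(diffs) = 1.2510

1.2510


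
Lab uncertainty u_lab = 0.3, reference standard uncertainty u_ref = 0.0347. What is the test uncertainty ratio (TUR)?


TUR = u_lab / u_ref
= 0.3 / 0.0347
= 8.6455

8.6455


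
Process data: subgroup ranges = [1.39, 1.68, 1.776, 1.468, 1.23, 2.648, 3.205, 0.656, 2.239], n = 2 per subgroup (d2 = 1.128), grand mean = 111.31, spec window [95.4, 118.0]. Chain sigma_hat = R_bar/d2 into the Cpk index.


R_bar = (1.39 + 1.68 + 1.776 + 1.468 + 1.23 + 2.648 + 3.205 + 0.656 + 2.239) / 9 = 1.8102222
sigma = R_bar / d2 = 1.8102222 / 1.128 = 1.6048069
Cp = (USL - LSL)/(6*sigma) = (118.0 - 95.4)/(6*1.6048069) = 2.3471
Cpu = (118.0 - 111.31)/(3*1.6048069) = 1.3896
Cpl = (111.31 - 95.4)/(3*1.6048069) = 3.3047
Cpk = min(Cpu, Cpl) = 1.3896

1.3896


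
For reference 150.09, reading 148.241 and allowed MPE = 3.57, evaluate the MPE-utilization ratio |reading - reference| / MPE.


e = indication - reference = 148.241 - 150.09 = -1.8490
|e| = 1.8490
ratio = |e| / MPE = 1.8490 / 3.57
ratio = 0.5179

0.5179


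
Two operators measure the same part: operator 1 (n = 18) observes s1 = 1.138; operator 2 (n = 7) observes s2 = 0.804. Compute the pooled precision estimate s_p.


s_p = sqrt(((n1-1)*s1^2 + (n2-1)*s2^2) / (n1+n2-2))
numerator = (18-1)*1.138^2 + (7-1)*0.804^2 = 22.015748 + 3.878496 = 25.894244
denominator = 18 + 7 - 2 = 23
s_p^2 = 25.894244 / 23 = 1.1258367
s_p = sqrt(1.1258367) = 1.0611

1.0611


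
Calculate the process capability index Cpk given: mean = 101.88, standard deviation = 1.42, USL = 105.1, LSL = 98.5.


Cpu = (USL - mean) / (3*sigma) = (105.1 - 101.88) / (3*1.42) = 0.7559
Cpl = (mean - LSL) / (3*sigma) = (101.88 - 98.5) / (3*1.42) = 0.7934
Cpk = min(Cpu, Cpl) = 0.7559

0.7559


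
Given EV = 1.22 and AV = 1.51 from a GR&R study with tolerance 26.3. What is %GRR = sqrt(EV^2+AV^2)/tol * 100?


GRR = sqrt(EV^2 + AV^2) = sqrt(1.22^2 + 1.51^2) = 1.9412625
%GRR = GRR / tol * 100 = 1.9412625 / 26.3 * 100
%GRR = 7.3812

7.3812


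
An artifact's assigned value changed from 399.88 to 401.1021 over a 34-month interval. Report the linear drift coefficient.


rate = (v2 - v1) / months
= (401.1021 - 399.88) / 34
= 1.2221 / 34
= 0.0359

0.0359


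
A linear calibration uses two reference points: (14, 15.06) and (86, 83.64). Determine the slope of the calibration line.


slope = (y2 - y1) / (x2 - x1)
= (83.64 - 15.06) / (86 - 14)
= 68.5800 / 72
= 0.9525

0.9525


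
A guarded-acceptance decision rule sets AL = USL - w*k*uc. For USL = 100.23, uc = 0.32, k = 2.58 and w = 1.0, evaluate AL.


U = k * uc = 2.58 * 0.32 = 0.8256
guard band g = w * U = 1.0 * 0.8256 = 0.8256
AL = USL - g = 100.23 - 0.8256
AL = 99.4044

99.4044


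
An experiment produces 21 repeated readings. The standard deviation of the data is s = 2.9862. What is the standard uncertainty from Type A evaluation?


u_A = s / sqrt(n)
u_A = 2.9862 / sqrt(21)
u_A = 2.9862 / 4.5825757
u_A = 0.6516

0.6516


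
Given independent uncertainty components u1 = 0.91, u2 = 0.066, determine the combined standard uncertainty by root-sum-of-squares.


uc = sqrt(0.91^2 + 0.066^2)
uc = sqrt(0.832456)
uc = 0.9124

0.9124


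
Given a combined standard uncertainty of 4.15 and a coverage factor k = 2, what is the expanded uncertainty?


U = k * uc
U = 2 * 4.15
U = 8.3000

8.3000


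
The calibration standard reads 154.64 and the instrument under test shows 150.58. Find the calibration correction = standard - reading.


Correction = standard - reading
= 154.64 - 150.58
= 4.0600

4.0600


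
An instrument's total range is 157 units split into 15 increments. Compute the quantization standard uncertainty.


resolution = range / divisions
resolution = 157 / 15 = 10.466667
u_res = resolution / (2*sqrt(3))
u_res = 10.466667 / 3.4641016
u_res = 3.0215

3.0215


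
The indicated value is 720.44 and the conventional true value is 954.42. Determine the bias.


Systematic error = measured - true
= 720.44 - 954.42
= -233.9800

-233.9800


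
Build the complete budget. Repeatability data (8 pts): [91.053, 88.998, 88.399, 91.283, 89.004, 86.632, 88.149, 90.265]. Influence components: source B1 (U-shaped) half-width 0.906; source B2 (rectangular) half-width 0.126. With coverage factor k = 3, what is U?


mean = (91.053 + 88.998 + 88.399 + 91.283 + 89.004 + 86.632 + 88.149 + 90.265) / 8 = 89.222875
s = sqrt(sum((x - mean)^2)/(n-1)) = 1.5731035
u_A = s / sqrt(n) = 1.5731035 / sqrt(8) = 0.55617608
u_B1 = 0.906 / sqrt(2) = 0.64063874
u_B2 = 0.126 / sqrt(3) = 0.072746134
uc = sqrt(0.55617608^2 + 0.64063874^2 + 0.072746134^2) = 0.85149388
U = k * uc = 3 * 0.85149388
U = 2.5545

2.5545


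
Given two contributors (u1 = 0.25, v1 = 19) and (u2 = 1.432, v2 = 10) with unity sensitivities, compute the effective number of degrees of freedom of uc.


uc = sqrt(u1^2 + u2^2) = sqrt(0.25^2 + 1.432^2) = 1.4536588
v_eff = uc^4 / (u1^4/v1 + u2^4/v2)
= 1.4536588^4 / (0.25^4/19 + 1.432^4/10)
= 4.4652926 / 0.42071147
v_eff = 10.6137

10.6137


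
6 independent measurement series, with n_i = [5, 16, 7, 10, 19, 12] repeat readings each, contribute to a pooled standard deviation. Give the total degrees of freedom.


nu = sum_i (n_i - 1)
nu = ((5 - 1) + (16 - 1) + (7 - 1) + (10 - 1) + (19 - 1) + (12 - 1))
nu = 4 + 15 + 6 + 9 + 18 + 11
nu = 63

63


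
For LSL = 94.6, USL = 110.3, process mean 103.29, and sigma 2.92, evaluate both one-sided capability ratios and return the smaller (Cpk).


Cpu = (USL - mean) / (3*sigma) = (110.3 - 103.29) / (3*2.92) = 0.8002
Cpl = (mean - LSL) / (3*sigma) = (103.29 - 94.6) / (3*2.92) = 0.9920
Cpk = min(Cpu, Cpl) = 0.8002

0.8002


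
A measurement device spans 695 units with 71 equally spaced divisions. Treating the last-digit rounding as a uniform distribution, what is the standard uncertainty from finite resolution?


resolution = range / divisions
resolution = 695 / 71 = 9.7887324
u_res = resolution / (2*sqrt(3))
u_res = 9.7887324 / 3.4641016
u_res = 2.8258

2.8258


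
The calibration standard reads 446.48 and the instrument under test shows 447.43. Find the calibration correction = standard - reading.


Correction = standard - reading
= 446.48 - 447.43
= -0.9500

-0.9500


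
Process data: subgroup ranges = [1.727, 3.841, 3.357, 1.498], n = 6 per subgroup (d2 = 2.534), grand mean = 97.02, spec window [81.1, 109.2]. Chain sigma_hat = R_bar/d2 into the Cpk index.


R_bar = (1.727 + 3.841 + 3.357 + 1.498) / 4 = 2.60575
sigma = R_bar / d2 = 2.60575 / 2.534 = 1.0283149
Cp = (USL - LSL)/(6*sigma) = (109.2 - 81.1)/(6*1.0283149) = 4.5544
Cpu = (109.2 - 97.02)/(3*1.0283149) = 3.9482
Cpl = (97.02 - 81.1)/(3*1.0283149) = 5.1605
Cpk = min(Cpu, Cpl) = 3.9482

3.9482


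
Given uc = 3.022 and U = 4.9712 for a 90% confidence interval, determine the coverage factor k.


k = U / uc
k = 4.9712 / 3.022
k = 1.645

1.645


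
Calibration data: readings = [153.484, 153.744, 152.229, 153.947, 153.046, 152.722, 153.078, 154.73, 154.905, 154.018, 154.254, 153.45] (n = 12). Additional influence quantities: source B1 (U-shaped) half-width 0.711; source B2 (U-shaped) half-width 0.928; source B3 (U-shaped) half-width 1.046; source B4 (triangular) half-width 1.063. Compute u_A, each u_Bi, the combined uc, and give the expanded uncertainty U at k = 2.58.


mean = (153.484 + 153.744 + 152.229 + 153.947 + 153.046 + 152.722 + 153.078 + 154.73 + 154.905 + 154.018 + 154.254 + 153.45) / 12 = 153.6339167
s = sqrt(sum((x - mean)^2)/(n-1)) = 0.79633176
u_A = s / sqrt(n) = 0.79633176 / sqrt(12) = 0.22988118
u_B1 = 0.711 / sqrt(2) = 0.50275292
u_B2 = 0.928 / sqrt(2) = 0.65619509
u_B3 = 1.046 / sqrt(2) = 0.73963369
u_B4 = 1.063 / sqrt(6) = 0.43396793
uc = sqrt(0.22988118^2 + 0.50275292^2 + 0.65619509^2 + 0.73963369^2 + 0.43396793^2) = 1.2130886
U = k * uc = 2.58 * 1.2130886
U = 3.1298

3.1298


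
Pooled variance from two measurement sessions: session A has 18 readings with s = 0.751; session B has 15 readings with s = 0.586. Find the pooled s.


s_p = sqrt(((n1-1)*s1^2 + (n2-1)*s2^2) / (n1+n2-2))
numerator = (18-1)*0.751^2 + (15-1)*0.586^2 = 9.588017 + 4.807544 = 14.395561
denominator = 18 + 15 - 2 = 31
s_p^2 = 14.395561 / 31 = 0.46437294
s_p = sqrt(0.46437294) = 0.6814

0.6814


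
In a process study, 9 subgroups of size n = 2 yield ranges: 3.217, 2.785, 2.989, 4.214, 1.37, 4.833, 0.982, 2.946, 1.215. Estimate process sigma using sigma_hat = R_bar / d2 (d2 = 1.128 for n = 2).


R_bar = (3.217 + 2.785 + 2.989 + 4.214 + 1.37 + 4.833 + 0.982 + 2.946 + 1.215) / 9
R_bar = 24.551 / 9 = 2.7278889
sigma_hat = R_bar / d2 = 2.7278889 / 1.128 = 2.4183

2.4183


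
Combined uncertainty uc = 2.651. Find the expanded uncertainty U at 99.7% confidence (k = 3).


U = k * uc
U = 3 * 2.651
U = 7.9530

7.9530


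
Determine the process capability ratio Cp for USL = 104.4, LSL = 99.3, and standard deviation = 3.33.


Cp = (USL - LSL) / (6 * sigma)
= (104.4 - 99.3) / (6 * 3.33)
= 5.1000 / 19.9800
= 0.2553

0.2553


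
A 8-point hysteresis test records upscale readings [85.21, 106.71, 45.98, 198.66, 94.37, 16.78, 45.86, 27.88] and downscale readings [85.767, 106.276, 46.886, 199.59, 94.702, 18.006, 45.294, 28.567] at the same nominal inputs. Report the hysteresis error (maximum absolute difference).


|85.21 - 85.767| = 0.5570
|106.71 - 106.276| = 0.4340
|45.98 - 46.886| = 0.9060
|198.66 - 199.59| = 0.9300
|94.37 - 94.702| = 0.3320
|16.78 - 18.006| = 1.2260
|45.86 - 45.294| = 0.5660
|27.88 - 28.567| = 0.6870
hysteresis = max(diffs) = 1.2260

1.2260


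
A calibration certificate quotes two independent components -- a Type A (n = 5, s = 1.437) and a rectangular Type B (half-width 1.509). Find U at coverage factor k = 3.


u_A = s / sqrt(n) = 1.437 / sqrt(5) = 0.64264594
u_B = half_width / sqrt(3) = 1.509 / sqrt(3) = 0.87122156
uc = sqrt(u_A^2 + u_B^2) = sqrt(0.64264594^2 + 0.87122156^2) = 1.0825991
U = k * uc = 3 * 1.0825991
U = 3.2478

3.2478


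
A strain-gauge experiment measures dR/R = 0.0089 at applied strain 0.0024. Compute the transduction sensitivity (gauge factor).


GF = (dR/R) / epsilon
= 0.0089 / 0.0024
= 3.7083

3.7083


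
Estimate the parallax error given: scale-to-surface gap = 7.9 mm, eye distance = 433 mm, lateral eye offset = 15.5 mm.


error = h * offset / d
= 7.9 * 15.5 / 433
= 0.2828

0.2828


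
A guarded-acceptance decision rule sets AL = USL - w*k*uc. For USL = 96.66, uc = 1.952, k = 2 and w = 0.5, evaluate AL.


U = k * uc = 2 * 1.952 = 3.904
guard band g = w * U = 0.5 * 3.904 = 1.952
AL = USL - g = 96.66 - 1.952
AL = 94.7080

94.7080


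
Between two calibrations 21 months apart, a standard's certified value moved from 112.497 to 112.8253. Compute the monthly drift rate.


rate = (v2 - v1) / months
= (112.8253 - 112.497) / 21
= 0.3283 / 21
= 0.0156

0.0156


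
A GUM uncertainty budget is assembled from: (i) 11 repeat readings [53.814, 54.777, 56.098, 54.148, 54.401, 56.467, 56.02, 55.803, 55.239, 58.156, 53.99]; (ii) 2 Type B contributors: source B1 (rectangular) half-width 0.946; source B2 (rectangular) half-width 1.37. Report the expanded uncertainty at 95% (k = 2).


mean = (53.814 + 54.777 + 56.098 + 54.148 + 54.401 + 56.467 + 56.02 + 55.803 + 55.239 + 58.156 + 53.99) / 11 = 55.35572727
s = sqrt(sum((x - mean)^2)/(n-1)) = 1.312613
u_A = s / sqrt(n) = 1.312613 / sqrt(11) = 0.39576771
u_B1 = 0.946 / sqrt(3) = 0.54617335
u_B2 = 1.37 / sqrt(3) = 0.79096987
uc = sqrt(0.39576771^2 + 0.54617335^2 + 0.79096987^2) = 1.039505
U = k * uc = 2 * 1.039505
U = 2.0790

2.0790


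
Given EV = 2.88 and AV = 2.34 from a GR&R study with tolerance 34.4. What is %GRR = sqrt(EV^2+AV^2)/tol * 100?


GRR = sqrt(EV^2 + AV^2) = sqrt(2.88^2 + 2.34^2) = 3.7107951
%GRR = GRR / tol * 100 = 3.7107951 / 34.4 * 100
%GRR = 10.7872

10.7872


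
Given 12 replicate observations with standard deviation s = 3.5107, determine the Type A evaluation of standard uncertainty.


u_A = s / sqrt(n)
u_A = 3.5107 / sqrt(12)
u_A = 3.5107 / 3.4641016
u_A = 1.0135

1.0135


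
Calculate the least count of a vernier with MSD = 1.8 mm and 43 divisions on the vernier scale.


LC = MSD / n_div
= 1.8 / 43
= 0.0419

0.0419


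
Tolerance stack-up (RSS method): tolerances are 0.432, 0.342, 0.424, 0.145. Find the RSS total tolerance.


RSS = sqrt(0.432^2 + 0.342^2 + 0.424^2 + 0.145^2)
= sqrt(0.504389)
= 0.7102

0.7102


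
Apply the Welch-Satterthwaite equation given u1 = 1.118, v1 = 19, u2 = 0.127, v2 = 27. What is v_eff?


uc = sqrt(u1^2 + u2^2) = sqrt(1.118^2 + 0.127^2) = 1.1251902
v_eff = uc^4 / (u1^4/v1 + u2^4/v2)
= 1.1251902^4 / (1.118^4/19 + 0.127^4/27)
= 1.6028902 / 0.082236477
v_eff = 19.4912

19.4912


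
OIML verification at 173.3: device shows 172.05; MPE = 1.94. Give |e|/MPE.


e = indication - reference = 172.05 - 173.3 = -1.2500
|e| = 1.2500
ratio = |e| / MPE = 1.2500 / 1.94
ratio = 0.6443

0.6443


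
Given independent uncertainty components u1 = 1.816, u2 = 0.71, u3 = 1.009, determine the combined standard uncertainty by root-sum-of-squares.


uc = sqrt(1.816^2 + 0.71^2 + 1.009^2)
uc = sqrt(4.820037)
uc = 2.1955

2.1955


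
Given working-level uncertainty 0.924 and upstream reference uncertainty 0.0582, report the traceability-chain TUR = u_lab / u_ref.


TUR = u_lab / u_ref
= 0.924 / 0.0582
= 15.8763

15.8763
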